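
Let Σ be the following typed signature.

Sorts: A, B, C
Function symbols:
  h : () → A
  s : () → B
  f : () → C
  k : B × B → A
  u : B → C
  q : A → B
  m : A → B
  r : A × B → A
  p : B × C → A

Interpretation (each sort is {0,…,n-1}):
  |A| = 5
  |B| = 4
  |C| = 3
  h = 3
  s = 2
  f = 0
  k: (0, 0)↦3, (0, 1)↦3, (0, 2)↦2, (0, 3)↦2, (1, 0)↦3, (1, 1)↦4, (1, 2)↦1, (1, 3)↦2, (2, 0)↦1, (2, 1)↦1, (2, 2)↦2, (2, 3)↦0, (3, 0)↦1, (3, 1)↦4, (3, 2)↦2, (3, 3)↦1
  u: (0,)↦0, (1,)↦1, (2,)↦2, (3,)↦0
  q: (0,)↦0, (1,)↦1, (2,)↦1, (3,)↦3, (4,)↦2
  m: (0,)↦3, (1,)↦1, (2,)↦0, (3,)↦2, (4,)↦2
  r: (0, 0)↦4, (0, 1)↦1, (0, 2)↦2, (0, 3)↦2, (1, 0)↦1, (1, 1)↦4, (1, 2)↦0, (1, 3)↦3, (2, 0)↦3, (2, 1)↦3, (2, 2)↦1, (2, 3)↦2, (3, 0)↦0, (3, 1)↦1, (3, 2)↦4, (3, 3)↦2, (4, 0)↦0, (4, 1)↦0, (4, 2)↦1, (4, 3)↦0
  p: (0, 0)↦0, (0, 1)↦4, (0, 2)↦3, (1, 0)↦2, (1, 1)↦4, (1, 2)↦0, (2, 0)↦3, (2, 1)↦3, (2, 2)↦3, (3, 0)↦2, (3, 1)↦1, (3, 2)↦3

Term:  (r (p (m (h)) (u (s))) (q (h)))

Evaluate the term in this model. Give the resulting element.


value = 2

  h = 3
  (m (h)) = m(3,) = 2
  s = 2
  (u (s)) = u(2,) = 2
  (p (m (h)) (u (s))) = p(2, 2) = 3
  h = 3
  (q (h)) = q(3,) = 3
  (r (p (m (h)) (u (s))) (q (h))) = r(3, 3) = 2


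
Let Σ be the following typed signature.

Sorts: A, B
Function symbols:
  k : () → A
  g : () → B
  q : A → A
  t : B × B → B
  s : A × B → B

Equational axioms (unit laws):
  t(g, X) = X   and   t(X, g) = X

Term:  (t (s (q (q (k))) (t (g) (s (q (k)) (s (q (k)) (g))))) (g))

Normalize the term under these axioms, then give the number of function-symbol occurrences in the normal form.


1. (t (s (q (q (k))) (t (g) (s (q (k)) (s (q (k)) (g))))) (g))  →  (s (q (q (k))) (t (g) (s (q (k)) (s (q (k)) (g)))))
2. (s (q (q (k))) (t (g) (s (q (k)) (s (q (k)) (g)))))  →  (s (q (q (k))) (s (q (k)) (s (q (k)) (g))))
normal form: (s (q (q (k))) (s (q (k)) (s (q (k)) (g))))

size = 11


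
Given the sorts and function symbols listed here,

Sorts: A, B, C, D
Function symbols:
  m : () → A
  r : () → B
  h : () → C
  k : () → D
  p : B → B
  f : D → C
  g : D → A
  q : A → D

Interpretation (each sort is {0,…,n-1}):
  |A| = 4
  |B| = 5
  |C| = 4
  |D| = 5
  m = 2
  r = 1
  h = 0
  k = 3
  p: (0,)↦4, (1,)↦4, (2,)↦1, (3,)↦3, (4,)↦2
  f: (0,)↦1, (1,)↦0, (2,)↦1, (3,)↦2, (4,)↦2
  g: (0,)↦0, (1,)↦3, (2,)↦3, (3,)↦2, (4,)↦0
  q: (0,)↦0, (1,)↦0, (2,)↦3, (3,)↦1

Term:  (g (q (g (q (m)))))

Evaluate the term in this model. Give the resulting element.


value = 2

  m = 2
  (q (m)) = q(2,) = 3
  (g (q (m))) = g(3,) = 2
  (q (g (q (m)))) = q(2,) = 3
  (g (q (g (q (m))))) = g(3,) = 2


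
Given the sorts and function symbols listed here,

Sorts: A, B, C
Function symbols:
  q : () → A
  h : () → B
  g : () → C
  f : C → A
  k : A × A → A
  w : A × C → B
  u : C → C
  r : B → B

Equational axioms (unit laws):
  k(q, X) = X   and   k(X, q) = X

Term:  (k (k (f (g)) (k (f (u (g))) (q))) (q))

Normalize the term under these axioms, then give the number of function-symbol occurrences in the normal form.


1. (k (k (f (g)) (k (f (u (g))) (q))) (q))  →  (k (f (g)) (k (f (u (g))) (q)))
2. (k (f (g)) (k (f (u (g))) (q)))  →  (k (f (g)) (f (u (g))))
normal form: (k (f (g)) (f (u (g))))

size = 6


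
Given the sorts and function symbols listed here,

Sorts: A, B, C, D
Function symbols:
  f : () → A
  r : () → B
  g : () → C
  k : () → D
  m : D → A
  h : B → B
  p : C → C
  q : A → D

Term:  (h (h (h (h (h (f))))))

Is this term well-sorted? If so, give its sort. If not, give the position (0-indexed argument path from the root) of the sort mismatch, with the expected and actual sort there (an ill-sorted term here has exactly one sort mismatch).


ill-sorted at position [0, 0, 0, 0, 0]: expected B, got A

          (f) : A
        (h (f)) : ✗ arg 0 at [0, 0, 0, 0, 0] has sort A, expected B


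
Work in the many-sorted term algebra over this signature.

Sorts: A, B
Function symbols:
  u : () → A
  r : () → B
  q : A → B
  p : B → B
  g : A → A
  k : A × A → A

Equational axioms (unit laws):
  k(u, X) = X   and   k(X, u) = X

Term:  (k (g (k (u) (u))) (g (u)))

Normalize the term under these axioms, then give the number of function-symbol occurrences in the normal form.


1. (k (g (k (u) (u))) (g (u)))  →  (k (g (u)) (g (u)))
normal form: (k (g (u)) (g (u)))

size = 5


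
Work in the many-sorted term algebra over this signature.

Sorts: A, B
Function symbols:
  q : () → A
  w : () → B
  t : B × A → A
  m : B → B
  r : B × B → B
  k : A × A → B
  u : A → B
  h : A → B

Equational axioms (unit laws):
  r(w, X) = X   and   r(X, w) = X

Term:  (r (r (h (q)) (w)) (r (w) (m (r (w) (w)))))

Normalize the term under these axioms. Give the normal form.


normal form = (r (h (q)) (m (w)))

1. (r (r (h (q)) (w)) (r (w) (m (r (w) (w)))))  →  (r (h (q)) (r (w) (m (r (w) (w)))))
2. (r (h (q)) (r (w) (m (r (w) (w)))))  →  (r (h (q)) (m (r (w) (w))))
3. (r (h (q)) (m (r (w) (w))))  →  (r (h (q)) (m (w)))


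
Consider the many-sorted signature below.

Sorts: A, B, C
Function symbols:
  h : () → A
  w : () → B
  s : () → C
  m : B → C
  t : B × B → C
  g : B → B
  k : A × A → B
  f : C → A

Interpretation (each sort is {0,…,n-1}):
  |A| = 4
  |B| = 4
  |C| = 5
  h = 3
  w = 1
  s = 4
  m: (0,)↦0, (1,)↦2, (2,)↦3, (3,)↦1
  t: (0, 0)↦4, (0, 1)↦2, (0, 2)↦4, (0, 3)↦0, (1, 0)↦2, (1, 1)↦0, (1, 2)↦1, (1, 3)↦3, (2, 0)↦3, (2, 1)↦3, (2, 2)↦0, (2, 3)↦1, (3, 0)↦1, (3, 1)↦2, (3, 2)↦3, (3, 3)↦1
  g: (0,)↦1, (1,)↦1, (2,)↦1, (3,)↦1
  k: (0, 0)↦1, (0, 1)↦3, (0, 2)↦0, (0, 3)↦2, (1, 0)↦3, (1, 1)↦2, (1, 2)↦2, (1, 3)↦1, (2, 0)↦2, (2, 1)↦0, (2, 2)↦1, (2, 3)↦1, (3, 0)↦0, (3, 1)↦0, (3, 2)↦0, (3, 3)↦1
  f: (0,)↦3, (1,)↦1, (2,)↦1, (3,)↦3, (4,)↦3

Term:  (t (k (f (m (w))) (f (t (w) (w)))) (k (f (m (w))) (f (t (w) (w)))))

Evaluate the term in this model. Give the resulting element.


  w = 1
  (m (w)) = m(1,) = 2
  (f (m (w))) = f(2,) = 1
  w = 1
  w = 1
  (t (w) (w)) = t(1, 1) = 0
  (f (t (w) (w))) = f(0,) = 3
  (k (f (m (w))) (f (t (w) (w)))) = k(1, 3) = 1
  w = 1
  (m (w)) = m(1,) = 2
  (f (m (w))) = f(2,) = 1
  w = 1
  w = 1
  (t (w) (w)) = t(1, 1) = 0
  (f (t (w) (w))) = f(0,) = 3
  (k (f (m (w))) (f (t (w) (w)))) = k(1, 3) = 1
  (t (k (f (m (w))) (f (t (w) (w)))) (k (f (m (w))) (f (t (w) (w))))) = t(1, 1) = 0

value = 0


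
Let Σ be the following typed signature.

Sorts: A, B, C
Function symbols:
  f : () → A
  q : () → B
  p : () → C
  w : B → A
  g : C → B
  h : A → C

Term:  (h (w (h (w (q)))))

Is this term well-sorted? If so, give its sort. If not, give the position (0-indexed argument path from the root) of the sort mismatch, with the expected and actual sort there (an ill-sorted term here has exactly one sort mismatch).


        (q) : B
      (w (q)) : A
    (h (w (q))) : C
  (w (h (w (q)))) : ✗ arg 0 at [0, 0] has sort C, expected B

ill-sorted at position [0, 0]: expected B, got C


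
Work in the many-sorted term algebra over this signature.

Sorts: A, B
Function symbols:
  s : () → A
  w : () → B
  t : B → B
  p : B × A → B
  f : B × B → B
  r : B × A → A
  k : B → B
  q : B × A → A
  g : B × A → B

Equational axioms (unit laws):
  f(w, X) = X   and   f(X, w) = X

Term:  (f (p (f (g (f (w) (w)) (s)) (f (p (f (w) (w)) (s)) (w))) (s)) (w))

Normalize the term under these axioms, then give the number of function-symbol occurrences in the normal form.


size = 9

1. (f (p (f (g (f (w) (w)) (s)) (f (p (f (w) (w)) (s)) (w))) (s)) (w))  →  (p (f (g (f (w) (w)) (s)) (f (p (f (w) (w)) (s)) (w))) (s))
2. (p (f (g (f (w) (w)) (s)) (f (p (f (w) (w)) (s)) (w))) (s))  →  (p (f (g (w) (s)) (f (p (f (w) (w)) (s)) (w))) (s))
3. (p (f (g (w) (s)) (f (p (f (w) (w)) (s)) (w))) (s))  →  (p (f (g (w) (s)) (p (f (w) (w)) (s))) (s))
4. (p (f (g (w) (s)) (p (f (w) (w)) (s))) (s))  →  (p (f (g (w) (s)) (p (w) (s))) (s))
normal form: (p (f (g (w) (s)) (p (w) (s))) (s))


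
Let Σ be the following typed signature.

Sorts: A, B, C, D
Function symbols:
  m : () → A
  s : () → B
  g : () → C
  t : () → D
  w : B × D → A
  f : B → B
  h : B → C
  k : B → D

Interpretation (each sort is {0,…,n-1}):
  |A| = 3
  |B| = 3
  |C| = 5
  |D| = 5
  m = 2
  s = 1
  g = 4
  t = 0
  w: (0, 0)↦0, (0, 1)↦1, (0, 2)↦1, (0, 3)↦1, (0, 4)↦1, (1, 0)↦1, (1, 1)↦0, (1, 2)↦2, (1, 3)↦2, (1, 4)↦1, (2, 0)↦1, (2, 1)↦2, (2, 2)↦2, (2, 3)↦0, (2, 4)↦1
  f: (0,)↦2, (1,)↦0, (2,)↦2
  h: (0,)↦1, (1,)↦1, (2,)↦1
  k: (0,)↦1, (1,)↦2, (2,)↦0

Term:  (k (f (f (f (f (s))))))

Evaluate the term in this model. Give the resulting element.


value = 0

  s = 1
  (f (s)) = f(1,) = 0
  (f (f (s))) = f(0,) = 2
  (f (f (f (s)))) = f(2,) = 2
  (f (f (f (f (s))))) = f(2,) = 2
  (k (f (f (f (f (s)))))) = k(2,) = 0


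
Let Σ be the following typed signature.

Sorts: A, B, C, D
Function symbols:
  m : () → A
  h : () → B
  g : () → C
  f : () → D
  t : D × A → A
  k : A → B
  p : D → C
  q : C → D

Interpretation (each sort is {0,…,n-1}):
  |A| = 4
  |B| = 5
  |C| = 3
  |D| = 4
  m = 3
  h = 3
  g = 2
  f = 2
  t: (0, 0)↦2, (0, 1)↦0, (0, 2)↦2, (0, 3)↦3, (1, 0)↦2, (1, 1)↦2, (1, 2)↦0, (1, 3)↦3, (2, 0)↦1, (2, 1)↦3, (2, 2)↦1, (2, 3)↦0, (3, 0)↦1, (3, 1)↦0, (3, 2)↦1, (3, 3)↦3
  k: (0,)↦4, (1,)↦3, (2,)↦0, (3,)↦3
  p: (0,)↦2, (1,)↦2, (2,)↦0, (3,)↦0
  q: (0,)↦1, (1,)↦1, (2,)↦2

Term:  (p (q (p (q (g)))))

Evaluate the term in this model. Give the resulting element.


value = 2

  g = 2
  (q (g)) = q(2,) = 2
  (p (q (g))) = p(2,) = 0
  (q (p (q (g)))) = q(0,) = 1
  (p (q (p (q (g))))) = p(1,) = 2


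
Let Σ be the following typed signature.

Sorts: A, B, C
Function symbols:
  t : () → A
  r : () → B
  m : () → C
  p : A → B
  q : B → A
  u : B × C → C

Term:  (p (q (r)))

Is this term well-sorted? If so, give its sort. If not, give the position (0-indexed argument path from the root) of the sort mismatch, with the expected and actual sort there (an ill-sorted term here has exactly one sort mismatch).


well-sorted; sort = B

    (r) : B
  (q (r)) : A
(p (q (r))) : B


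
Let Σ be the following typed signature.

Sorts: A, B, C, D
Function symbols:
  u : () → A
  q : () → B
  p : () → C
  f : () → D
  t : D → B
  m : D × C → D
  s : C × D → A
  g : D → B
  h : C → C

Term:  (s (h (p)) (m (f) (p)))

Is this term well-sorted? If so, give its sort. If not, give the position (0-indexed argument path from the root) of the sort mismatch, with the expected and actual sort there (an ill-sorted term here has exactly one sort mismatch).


well-sorted; sort = A

    (p) : C
  (h (p)) : C
    (f) : D
    (p) : C
  (m (f) (p)) : D
(s (h (p)) (m (f) (p))) : A


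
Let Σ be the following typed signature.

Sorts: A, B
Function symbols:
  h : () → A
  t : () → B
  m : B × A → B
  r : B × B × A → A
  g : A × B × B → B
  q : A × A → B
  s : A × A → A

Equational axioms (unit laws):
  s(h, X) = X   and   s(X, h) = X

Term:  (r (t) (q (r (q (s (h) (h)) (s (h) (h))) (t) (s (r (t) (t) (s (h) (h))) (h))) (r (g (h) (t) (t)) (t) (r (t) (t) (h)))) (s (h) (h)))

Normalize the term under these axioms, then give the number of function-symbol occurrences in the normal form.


size = 23

1. (r (t) (q (r (q (s (h) (h)) (s (h) (h))) (t) (s (r (t) (t) (s (h) (h))) (h))) (r (g (h) (t) (t)) (t) (r (t) (t) (h)))) (s (h) (h)))  →  (r (t) (q (r (q (h) (s (h) (h))) (t) (s (r (t) (t) (s (h) (h))) (h))) (r (g (h) (t) (t)) (t) (r (t) (t) (h)))) (s (h) (h)))
2. (r (t) (q (r (q (h) (s (h) (h))) (t) (s (r (t) (t) (s (h) (h))) (h))) (r (g (h) (t) (t)) (t) (r (t) (t) (h)))) (s (h) (h)))  →  (r (t) (q (r (q (h) (h)) (t) (s (r (t) (t) (s (h) (h))) (h))) (r (g (h) (t) (t)) (t) (r (t) (t) (h)))) (s (h) (h)))
3. (r (t) (q (r (q (h) (h)) (t) (s (r (t) (t) (s (h) (h))) (h))) (r (g (h) (t) (t)) (t) (r (t) (t) (h)))) (s (h) (h)))  →  (r (t) (q (r (q (h) (h)) (t) (r (t) (t) (s (h) (h)))) (r (g (h) (t) (t)) (t) (r (t) (t) (h)))) (s (h) (h)))
4. (r (t) (q (r (q (h) (h)) (t) (r (t) (t) (s (h) (h)))) (r (g (h) (t) (t)) (t) (r (t) (t) (h)))) (s (h) (h)))  →  (r (t) (q (r (q (h) (h)) (t) (r (t) (t) (h))) (r (g (h) (t) (t)) (t) (r (t) (t) (h)))) (s (h) (h)))
5. (r (t) (q (r (q (h) (h)) (t) (r (t) (t) (h))) (r (g (h) (t) (t)) (t) (r (t) (t) (h)))) (s (h) (h)))  →  (r (t) (q (r (q (h) (h)) (t) (r (t) (t) (h))) (r (g (h) (t) (t)) (t) (r (t) (t) (h)))) (h))
normal form: (r (t) (q (r (q (h) (h)) (t) (r (t) (t) (h))) (r (g (h) (t) (t)) (t) (r (t) (t) (h)))) (h))


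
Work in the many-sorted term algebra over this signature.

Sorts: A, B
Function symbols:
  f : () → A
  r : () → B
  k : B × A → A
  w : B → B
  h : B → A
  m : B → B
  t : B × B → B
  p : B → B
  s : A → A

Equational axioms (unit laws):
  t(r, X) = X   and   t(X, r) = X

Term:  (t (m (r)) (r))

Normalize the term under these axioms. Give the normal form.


1. (t (m (r)) (r))  →  (m (r))

normal form = (m (r))


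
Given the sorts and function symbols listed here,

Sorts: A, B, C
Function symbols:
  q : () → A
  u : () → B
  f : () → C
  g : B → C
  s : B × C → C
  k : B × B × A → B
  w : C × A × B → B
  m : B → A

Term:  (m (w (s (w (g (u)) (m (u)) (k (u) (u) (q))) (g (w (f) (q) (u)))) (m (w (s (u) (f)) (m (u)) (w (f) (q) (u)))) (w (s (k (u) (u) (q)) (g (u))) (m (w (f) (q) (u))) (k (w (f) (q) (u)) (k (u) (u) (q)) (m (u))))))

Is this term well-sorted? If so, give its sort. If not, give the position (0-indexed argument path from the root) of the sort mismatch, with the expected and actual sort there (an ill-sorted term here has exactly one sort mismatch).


well-sorted; sort = A

          (u) : B
        (g (u)) : C
          (u) : B
        (m (u)) : A
          (u) : B
          (u) : B
          (q) : A
        (k (u) (u) (q)) : B
      (w (g (u)) (m (u)) (k (u) (u) (q))) : B
          (f) : C
          (q) : A
          (u) : B
        (w (f) (q) (u)) : B
      (g (w (f) (q) (u))) : C
    (s (w (g (u)) (m (u)) (k (u) (u) (q))) (g (w (f) (q) (u)))) : C
          (u) : B
          (f) : C
        (s (u) (f)) : C
          (u) : B
        (m (u)) : A
          (f) : C
          (q) : A
          (u) : B
        (w (f) (q) (u)) : B
      (w (s (u) (f)) (m (u)) (w (f) (q) (u))) : B
    (m (w (s (u) (f)) (m (u)) (w (f) (q) (u)))) : A
          (u) : B
          (u) : B
          (q) : A
        (k (u) (u) (q)) : B
          (u) : B
        (g (u)) : C
      (s (k (u) (u) (q)) (g (u))) : C
          (f) : C
          (q) : A
          (u) : B
        (w (f) (q) (u)) : B
      (m (w (f) (q) (u))) : A
          (f) : C
          (q) : A
          (u) : B
        (w (f) (q) (u)) : B
          (u) : B
          (u) : B
          (q) : A
        (k (u) (u) (q)) : B
          (u) : B
        (m (u)) : A
      (k (w (f) (q) (u)) (k (u) (u) (q)) (m (u))) : B
    (w (s (k (u) (u) (q)) (g (u))) (m (w (f) (q) (u))) (k (w (f) (q) (u)) (k (u) (u) (q)) (m (u)))) : B
  (w (s (w (g (u)) (m (u)) (k (u) (u) (q))) (g (w (f) (q) (u)))) (m (w (s (u) (f)) (m (u)) (w (f) (q) (u)))) (w (s (k (u) (u) (q)) (g (u))) (m (w (f) (q) (u))) (k (w (f) (q) (u)) (k (u) (u) (q)) (m (u))))) : B
(m (w (s (w (g (u)) (m (u)) (k (u) (u) (q))) (g (w (f) (q) (u)))) (m (w (s (u) (f)) (m (u)) (w (f) (q) (u)))) (w (s (k (u) (u) (q)) (g (u))) (m (w (f) (q) (u))) (k (w (f) (q) (u)) (k (u) (u) (q)) (m (u)))))) : A


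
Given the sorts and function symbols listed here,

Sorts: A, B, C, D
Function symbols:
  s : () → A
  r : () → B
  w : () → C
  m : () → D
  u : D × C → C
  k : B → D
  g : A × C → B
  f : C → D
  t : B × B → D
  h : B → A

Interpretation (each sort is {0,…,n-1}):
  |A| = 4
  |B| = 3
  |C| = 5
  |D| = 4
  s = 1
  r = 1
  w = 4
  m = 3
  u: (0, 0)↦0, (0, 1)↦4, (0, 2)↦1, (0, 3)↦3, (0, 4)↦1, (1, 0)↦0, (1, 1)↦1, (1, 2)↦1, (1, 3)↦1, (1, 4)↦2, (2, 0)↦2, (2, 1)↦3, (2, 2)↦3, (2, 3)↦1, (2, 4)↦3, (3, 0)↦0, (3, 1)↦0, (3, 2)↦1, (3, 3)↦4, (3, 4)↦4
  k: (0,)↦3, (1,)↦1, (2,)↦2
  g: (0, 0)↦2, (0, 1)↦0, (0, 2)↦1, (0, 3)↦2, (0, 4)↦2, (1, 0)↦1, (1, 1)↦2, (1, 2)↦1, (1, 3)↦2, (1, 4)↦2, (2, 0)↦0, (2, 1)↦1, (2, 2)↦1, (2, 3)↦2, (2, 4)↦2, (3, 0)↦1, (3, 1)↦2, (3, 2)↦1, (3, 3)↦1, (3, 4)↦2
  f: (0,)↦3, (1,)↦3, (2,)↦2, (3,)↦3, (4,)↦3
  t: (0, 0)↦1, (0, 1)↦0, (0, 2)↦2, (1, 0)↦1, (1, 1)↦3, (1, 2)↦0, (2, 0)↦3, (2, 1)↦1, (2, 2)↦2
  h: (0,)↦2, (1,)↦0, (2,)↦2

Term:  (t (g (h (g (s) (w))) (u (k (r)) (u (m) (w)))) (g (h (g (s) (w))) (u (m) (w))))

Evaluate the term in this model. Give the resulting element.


value = 0

  s = 1
  w = 4
  (g (s) (w)) = g(1, 4) = 2
  (h (g (s) (w))) = h(2,) = 2
  r = 1
  (k (r)) = k(1,) = 1
  m = 3
  w = 4
  (u (m) (w)) = u(3, 4) = 4
  (u (k (r)) (u (m) (w))) = u(1, 4) = 2
  (g (h (g (s) (w))) (u (k (r)) (u (m) (w)))) = g(2, 2) = 1
  s = 1
  w = 4
  (g (s) (w)) = g(1, 4) = 2
  (h (g (s) (w))) = h(2,) = 2
  m = 3
  w = 4
  (u (m) (w)) = u(3, 4) = 4
  (g (h (g (s) (w))) (u (m) (w))) = g(2, 4) = 2
  (t (g (h (g (s) (w))) (u (k (r)) (u (m) (w)))) (g (h (g (s) (w))) (u (m) (w)))) = t(1, 2) = 0


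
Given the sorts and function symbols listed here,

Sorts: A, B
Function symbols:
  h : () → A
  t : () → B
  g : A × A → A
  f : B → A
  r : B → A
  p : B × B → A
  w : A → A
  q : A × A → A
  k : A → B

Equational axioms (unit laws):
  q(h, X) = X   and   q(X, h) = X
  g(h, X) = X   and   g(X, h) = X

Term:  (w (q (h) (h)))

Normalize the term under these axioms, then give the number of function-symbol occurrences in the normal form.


size = 2

1. (w (q (h) (h)))  →  (w (h))
normal form: (w (h))


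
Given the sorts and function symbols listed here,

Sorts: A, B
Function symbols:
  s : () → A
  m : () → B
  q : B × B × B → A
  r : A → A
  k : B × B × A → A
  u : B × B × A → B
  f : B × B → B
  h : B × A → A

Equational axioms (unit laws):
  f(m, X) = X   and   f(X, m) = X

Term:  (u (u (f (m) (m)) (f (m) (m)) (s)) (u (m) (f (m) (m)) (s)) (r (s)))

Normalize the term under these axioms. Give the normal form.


1. (u (u (f (m) (m)) (f (m) (m)) (s)) (u (m) (f (m) (m)) (s)) (r (s)))  →  (u (u (m) (f (m) (m)) (s)) (u (m) (f (m) (m)) (s)) (r (s)))
2. (u (u (m) (f (m) (m)) (s)) (u (m) (f (m) (m)) (s)) (r (s)))  →  (u (u (m) (m) (s)) (u (m) (f (m) (m)) (s)) (r (s)))
3. (u (u (m) (m) (s)) (u (m) (f (m) (m)) (s)) (r (s)))  →  (u (u (m) (m) (s)) (u (m) (m) (s)) (r (s)))

normal form = (u (u (m) (m) (s)) (u (m) (m) (s)) (r (s)))


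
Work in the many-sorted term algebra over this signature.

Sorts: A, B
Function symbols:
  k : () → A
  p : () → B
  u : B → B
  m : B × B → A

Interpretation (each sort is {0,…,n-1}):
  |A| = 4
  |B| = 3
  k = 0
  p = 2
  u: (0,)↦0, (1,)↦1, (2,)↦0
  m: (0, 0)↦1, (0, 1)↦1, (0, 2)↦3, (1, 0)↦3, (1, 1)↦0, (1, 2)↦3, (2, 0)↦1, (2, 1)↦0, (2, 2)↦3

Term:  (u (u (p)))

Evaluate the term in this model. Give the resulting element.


value = 0

  p = 2
  (u (p)) = u(2,) = 0
  (u (u (p))) = u(0,) = 0


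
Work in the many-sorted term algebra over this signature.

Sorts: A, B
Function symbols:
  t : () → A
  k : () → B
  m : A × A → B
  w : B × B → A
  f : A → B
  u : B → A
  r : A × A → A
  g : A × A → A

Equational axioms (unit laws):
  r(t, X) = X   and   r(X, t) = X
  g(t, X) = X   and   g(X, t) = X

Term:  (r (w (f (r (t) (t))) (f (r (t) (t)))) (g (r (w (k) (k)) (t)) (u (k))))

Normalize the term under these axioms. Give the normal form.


normal form = (r (w (f (t)) (f (t))) (g (w (k) (k)) (u (k))))

1. (r (w (f (r (t) (t))) (f (r (t) (t)))) (g (r (w (k) (k)) (t)) (u (k))))  →  (r (w (f (t)) (f (r (t) (t)))) (g (r (w (k) (k)) (t)) (u (k))))
2. (r (w (f (t)) (f (r (t) (t)))) (g (r (w (k) (k)) (t)) (u (k))))  →  (r (w (f (t)) (f (t))) (g (r (w (k) (k)) (t)) (u (k))))
3. (r (w (f (t)) (f (t))) (g (r (w (k) (k)) (t)) (u (k))))  →  (r (w (f (t)) (f (t))) (g (w (k) (k)) (u (k))))


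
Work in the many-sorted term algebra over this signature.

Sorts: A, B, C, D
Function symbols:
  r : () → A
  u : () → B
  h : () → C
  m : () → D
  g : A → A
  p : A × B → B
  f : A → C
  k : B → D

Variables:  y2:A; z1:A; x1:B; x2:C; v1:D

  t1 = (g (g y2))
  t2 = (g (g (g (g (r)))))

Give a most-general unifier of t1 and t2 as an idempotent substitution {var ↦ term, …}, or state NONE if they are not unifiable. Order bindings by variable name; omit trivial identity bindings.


{y2 ↦ (g (g (r)))}


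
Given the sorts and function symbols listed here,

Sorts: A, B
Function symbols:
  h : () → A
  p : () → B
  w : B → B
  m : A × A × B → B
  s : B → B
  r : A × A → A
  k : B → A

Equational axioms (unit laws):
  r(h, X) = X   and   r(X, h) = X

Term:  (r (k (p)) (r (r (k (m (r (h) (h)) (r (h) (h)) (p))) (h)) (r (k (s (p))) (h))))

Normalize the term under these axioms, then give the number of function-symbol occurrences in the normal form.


size = 12

1. (r (k (p)) (r (r (k (m (r (h) (h)) (r (h) (h)) (p))) (h)) (r (k (s (p))) (h))))  →  (r (k (p)) (r (k (m (r (h) (h)) (r (h) (h)) (p))) (r (k (s (p))) (h))))
2. (r (k (p)) (r (k (m (r (h) (h)) (r (h) (h)) (p))) (r (k (s (p))) (h))))  →  (r (k (p)) (r (k (m (h) (r (h) (h)) (p))) (r (k (s (p))) (h))))
3. (r (k (p)) (r (k (m (h) (r (h) (h)) (p))) (r (k (s (p))) (h))))  →  (r (k (p)) (r (k (m (h) (h) (p))) (r (k (s (p))) (h))))
4. (r (k (p)) (r (k (m (h) (h) (p))) (r (k (s (p))) (h))))  →  (r (k (p)) (r (k (m (h) (h) (p))) (k (s (p)))))
normal form: (r (k (p)) (r (k (m (h) (h) (p))) (k (s (p)))))


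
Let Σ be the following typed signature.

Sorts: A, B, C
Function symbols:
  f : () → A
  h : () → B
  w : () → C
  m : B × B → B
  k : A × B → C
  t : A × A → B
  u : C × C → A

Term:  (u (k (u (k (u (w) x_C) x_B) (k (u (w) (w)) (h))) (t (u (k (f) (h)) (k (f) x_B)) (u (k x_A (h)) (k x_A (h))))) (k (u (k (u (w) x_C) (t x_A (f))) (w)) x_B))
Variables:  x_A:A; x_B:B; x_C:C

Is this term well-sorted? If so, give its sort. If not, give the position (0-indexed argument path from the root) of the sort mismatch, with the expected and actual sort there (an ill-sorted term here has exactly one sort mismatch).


          (w) : C
          x_C : C
        (u (w) x_C) : A
        x_B : B
      (k (u (w) x_C) x_B) : C
          (w) : C
          (w) : C
        (u (w) (w)) : A
        (h) : B
      (k (u (w) (w)) (h)) : C
    (u (k (u (w) x_C) x_B) (k (u (w) (w)) (h))) : A
          (f) : A
          (h) : B
        (k (f) (h)) : C
          (f) : A
          x_B : B
        (k (f) x_B) : C
      (u (k (f) (h)) (k (f) x_B)) : A
          x_A : A
          (h) : B
        (k x_A (h)) : C
          x_A : A
          (h) : B
        (k x_A (h)) : C
      (u (k x_A (h)) (k x_A (h))) : A
    (t (u (k (f) (h)) (k (f) x_B)) (u (k x_A (h)) (k x_A (h)))) : B
  (k (u (k (u (w) x_C) x_B) (k (u (w) (w)) (h))) (t (u (k (f) (h)) (k (f) x_B)) (u (k x_A (h)) (k x_A (h))))) : C
          (w) : C
          x_C : C
        (u (w) x_C) : A
          x_A : A
          (f) : A
        (t x_A (f)) : B
      (k (u (w) x_C) (t x_A (f))) : C
      (w) : C
    (u (k (u (w) x_C) (t x_A (f))) (w)) : A
    x_B : B
  (k (u (k (u (w) x_C) (t x_A (f))) (w)) x_B) : C
(u (k (u (k (u (w) x_C) x_B) (k (u (w) (w)) (h))) (t (u (k (f) (h)) (k (f) x_B)) (u (k x_A (h)) (k x_A (h))))) (k (u (k (u (w) x_C) (t x_A (f))) (w)) x_B)) : A

well-sorted; sort = A


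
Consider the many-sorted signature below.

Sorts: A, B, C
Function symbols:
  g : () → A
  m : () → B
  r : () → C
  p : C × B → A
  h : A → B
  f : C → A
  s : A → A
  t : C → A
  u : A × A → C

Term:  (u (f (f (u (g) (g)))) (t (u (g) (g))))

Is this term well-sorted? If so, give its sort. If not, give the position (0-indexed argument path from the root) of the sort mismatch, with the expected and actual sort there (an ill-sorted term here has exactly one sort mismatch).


        (g) : A
        (g) : A
      (u (g) (g)) : C
    (f (u (g) (g))) : A
  (f (f (u (g) (g)))) : ✗ arg 0 at [0, 0] has sort A, expected C
      (g) : A
      (g) : A
    (u (g) (g)) : C
  (t (u (g) (g))) : A

ill-sorted at position [0, 0]: expected C, got A


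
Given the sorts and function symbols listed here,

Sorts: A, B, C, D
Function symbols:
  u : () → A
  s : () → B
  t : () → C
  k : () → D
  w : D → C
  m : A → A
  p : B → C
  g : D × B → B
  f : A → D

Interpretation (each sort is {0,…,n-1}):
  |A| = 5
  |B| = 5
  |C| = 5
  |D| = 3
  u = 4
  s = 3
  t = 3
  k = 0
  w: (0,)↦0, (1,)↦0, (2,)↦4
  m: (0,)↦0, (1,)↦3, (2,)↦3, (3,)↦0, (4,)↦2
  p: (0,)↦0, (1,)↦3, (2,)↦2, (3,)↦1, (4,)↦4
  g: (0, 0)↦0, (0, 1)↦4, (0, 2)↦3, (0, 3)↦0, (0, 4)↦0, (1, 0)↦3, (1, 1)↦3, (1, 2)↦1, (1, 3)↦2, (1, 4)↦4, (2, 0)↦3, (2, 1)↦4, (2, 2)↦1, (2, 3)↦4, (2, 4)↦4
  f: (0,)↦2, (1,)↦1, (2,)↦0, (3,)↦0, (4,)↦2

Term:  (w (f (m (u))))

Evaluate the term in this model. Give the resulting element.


value = 0

  u = 4
  (m (u)) = m(4,) = 2
  (f (m (u))) = f(2,) = 0
  (w (f (m (u)))) = w(0,) = 0


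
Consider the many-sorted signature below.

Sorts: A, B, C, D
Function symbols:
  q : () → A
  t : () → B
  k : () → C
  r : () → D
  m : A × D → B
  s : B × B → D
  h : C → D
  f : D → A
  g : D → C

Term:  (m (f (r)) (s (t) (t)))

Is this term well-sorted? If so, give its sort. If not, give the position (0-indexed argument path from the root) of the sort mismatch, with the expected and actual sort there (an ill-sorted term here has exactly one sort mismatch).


well-sorted; sort = B

    (r) : D
  (f (r)) : A
    (t) : B
    (t) : B
  (s (t) (t)) : D
(m (f (r)) (s (t) (t))) : B


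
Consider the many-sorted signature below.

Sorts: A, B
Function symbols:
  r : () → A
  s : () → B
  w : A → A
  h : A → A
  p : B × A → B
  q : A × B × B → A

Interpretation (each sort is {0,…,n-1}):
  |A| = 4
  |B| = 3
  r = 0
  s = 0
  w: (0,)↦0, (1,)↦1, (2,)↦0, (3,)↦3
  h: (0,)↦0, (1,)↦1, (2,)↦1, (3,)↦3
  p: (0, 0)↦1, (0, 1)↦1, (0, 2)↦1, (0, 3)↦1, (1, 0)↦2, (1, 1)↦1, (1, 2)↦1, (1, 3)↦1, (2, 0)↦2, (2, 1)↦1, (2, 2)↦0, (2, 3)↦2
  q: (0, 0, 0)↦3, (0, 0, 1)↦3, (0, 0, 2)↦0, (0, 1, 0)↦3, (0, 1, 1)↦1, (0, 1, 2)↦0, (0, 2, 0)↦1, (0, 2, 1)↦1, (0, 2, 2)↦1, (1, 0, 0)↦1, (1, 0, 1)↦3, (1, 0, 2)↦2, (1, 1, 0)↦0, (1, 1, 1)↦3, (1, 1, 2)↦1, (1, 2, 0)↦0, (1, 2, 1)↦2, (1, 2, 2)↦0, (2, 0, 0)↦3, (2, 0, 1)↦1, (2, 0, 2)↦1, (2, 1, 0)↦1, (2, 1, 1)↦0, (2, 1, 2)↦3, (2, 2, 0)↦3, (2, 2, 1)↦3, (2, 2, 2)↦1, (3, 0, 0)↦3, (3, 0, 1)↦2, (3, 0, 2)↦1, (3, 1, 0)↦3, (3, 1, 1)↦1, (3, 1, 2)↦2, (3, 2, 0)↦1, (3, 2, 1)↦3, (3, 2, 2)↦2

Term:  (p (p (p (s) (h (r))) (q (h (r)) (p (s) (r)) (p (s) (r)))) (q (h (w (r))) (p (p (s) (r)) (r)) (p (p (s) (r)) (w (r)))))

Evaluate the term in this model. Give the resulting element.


  s = 0
  r = 0
  (h (r)) = h(0,) = 0
  (p (s) (h (r))) = p(0, 0) = 1
  r = 0
  (h (r)) = h(0,) = 0
  s = 0
  r = 0
  (p (s) (r)) = p(0, 0) = 1
  s = 0
  r = 0
  (p (s) (r)) = p(0, 0) = 1
  (q (h (r)) (p (s) (r)) (p (s) (r))) = q(0, 1, 1) = 1
  (p (p (s) (h (r))) (q (h (r)) (p (s) (r)) (p (s) (r)))) = p(1, 1) = 1
  r = 0
  (w (r)) = w(0,) = 0
  (h (w (r))) = h(0,) = 0
  s = 0
  r = 0
  (p (s) (r)) = p(0, 0) = 1
  r = 0
  (p (p (s) (r)) (r)) = p(1, 0) = 2
  s = 0
  r = 0
  (p (s) (r)) = p(0, 0) = 1
  r = 0
  (w (r)) = w(0,) = 0
  (p (p (s) (r)) (w (r))) = p(1, 0) = 2
  (q (h (w (r))) (p (p (s) (r)) (r)) (p (p (s) (r)) (w (r)))) = q(0, 2, 2) = 1
  (p (p (p (s) (h (r))) (q (h (r)) (p (s) (r)) (p (s) (r)))) (q (h (w (r))) (p (p (s) (r)) (r)) (p (p (s) (r)) (w (r))))) = p(1, 1) = 1

value = 1


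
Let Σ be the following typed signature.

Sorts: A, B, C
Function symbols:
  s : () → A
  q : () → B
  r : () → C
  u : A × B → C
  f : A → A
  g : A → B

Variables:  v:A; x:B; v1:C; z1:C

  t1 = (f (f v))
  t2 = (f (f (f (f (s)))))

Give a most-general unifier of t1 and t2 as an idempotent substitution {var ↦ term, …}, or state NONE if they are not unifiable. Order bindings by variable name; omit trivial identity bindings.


{v ↦ (f (f (s)))}


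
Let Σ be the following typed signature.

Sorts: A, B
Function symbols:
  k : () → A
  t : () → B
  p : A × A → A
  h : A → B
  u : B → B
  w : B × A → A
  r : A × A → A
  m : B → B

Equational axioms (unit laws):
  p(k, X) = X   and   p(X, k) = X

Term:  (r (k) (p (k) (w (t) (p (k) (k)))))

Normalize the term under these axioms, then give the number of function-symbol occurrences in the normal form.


size = 5

1. (r (k) (p (k) (w (t) (p (k) (k)))))  →  (r (k) (w (t) (p (k) (k))))
2. (r (k) (w (t) (p (k) (k))))  →  (r (k) (w (t) (k)))
normal form: (r (k) (w (t) (k)))


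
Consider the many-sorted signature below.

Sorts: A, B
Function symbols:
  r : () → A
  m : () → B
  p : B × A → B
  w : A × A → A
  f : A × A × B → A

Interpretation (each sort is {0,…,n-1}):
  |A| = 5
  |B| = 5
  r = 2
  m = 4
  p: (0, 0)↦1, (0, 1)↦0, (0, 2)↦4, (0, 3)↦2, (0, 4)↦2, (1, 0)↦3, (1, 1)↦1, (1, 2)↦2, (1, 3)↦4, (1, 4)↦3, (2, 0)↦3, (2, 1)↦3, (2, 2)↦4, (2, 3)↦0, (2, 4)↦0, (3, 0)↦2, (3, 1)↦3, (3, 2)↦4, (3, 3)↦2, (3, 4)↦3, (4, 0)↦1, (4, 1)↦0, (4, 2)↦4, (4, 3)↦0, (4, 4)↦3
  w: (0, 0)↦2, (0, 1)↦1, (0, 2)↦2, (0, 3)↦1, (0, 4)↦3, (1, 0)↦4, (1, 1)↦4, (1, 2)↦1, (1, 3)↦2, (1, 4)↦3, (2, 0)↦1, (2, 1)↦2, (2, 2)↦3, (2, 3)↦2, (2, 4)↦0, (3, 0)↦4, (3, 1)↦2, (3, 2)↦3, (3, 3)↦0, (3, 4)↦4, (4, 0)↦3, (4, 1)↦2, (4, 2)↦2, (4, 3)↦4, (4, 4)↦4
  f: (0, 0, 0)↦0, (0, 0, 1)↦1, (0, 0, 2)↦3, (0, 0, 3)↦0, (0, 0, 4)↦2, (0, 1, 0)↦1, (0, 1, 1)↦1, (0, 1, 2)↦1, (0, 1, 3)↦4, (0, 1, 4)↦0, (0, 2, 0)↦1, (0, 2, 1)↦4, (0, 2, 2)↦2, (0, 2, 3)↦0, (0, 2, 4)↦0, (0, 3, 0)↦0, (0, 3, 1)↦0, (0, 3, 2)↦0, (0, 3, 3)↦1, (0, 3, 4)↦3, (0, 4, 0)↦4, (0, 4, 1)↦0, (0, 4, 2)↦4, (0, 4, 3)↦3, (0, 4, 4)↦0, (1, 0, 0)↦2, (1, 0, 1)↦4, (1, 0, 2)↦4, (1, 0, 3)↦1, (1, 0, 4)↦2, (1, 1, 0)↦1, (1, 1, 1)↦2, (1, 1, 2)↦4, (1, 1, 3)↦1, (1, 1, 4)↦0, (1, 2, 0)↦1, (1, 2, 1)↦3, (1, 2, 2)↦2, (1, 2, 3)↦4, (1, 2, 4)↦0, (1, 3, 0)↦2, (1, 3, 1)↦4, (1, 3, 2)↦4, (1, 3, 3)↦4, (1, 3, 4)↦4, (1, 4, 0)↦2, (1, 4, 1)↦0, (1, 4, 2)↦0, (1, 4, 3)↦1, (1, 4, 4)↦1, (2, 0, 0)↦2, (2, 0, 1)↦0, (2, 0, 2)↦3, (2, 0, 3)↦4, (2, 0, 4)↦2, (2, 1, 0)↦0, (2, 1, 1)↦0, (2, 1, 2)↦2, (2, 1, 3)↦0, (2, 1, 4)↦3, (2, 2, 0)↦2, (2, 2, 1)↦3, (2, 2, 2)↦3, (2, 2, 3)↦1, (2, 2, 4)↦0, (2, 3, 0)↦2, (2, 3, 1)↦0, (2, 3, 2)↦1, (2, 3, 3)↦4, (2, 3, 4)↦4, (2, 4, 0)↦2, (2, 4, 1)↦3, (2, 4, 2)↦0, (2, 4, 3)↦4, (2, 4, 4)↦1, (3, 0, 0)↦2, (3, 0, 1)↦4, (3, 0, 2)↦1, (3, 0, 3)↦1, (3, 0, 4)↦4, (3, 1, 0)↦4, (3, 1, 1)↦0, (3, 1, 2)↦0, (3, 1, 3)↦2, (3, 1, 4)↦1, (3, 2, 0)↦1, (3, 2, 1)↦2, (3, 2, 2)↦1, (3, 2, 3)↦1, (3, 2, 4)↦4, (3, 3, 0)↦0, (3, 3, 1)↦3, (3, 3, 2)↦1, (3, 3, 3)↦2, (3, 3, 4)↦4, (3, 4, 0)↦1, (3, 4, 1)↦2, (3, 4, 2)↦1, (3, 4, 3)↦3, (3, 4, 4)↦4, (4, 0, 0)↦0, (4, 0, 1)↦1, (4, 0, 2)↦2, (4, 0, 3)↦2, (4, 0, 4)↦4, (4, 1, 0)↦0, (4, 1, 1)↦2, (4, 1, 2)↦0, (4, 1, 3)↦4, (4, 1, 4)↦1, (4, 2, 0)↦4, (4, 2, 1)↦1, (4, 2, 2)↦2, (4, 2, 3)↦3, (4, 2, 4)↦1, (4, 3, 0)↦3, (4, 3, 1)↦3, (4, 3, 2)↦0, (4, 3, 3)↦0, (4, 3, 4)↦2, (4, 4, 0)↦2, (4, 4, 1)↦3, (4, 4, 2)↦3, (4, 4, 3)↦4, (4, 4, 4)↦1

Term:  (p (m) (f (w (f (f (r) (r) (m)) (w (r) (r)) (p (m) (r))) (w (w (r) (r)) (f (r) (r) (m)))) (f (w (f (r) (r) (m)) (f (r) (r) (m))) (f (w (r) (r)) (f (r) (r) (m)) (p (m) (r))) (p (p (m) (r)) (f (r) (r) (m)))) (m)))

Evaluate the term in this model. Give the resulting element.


  m = 4
  r = 2
  r = 2
  m = 4
  (f (r) (r) (m)) = f(2, 2, 4) = 0
  r = 2
  r = 2
  (w (r) (r)) = w(2, 2) = 3
  m = 4
  r = 2
  (p (m) (r)) = p(4, 2) = 4
  (f (f (r) (r) (m)) (w (r) (r)) (p (m) (r))) = f(0, 3, 4) = 3
  r = 2
  r = 2
  (w (r) (r)) = w(2, 2) = 3
  r = 2
  r = 2
  m = 4
  (f (r) (r) (m)) = f(2, 2, 4) = 0
  (w (w (r) (r)) (f (r) (r) (m))) = w(3, 0) = 4
  (w (f (f (r) (r) (m)) (w (r) (r)) (p (m) (r))) (w (w (r) (r)) (f (r) (r) (m)))) = w(3, 4) = 4
  r = 2
  r = 2
  m = 4
  (f (r) (r) (m)) = f(2, 2, 4) = 0
  r = 2
  r = 2
  m = 4
  (f (r) (r) (m)) = f(2, 2, 4) = 0
  (w (f (r) (r) (m)) (f (r) (r) (m))) = w(0, 0) = 2
  r = 2
  r = 2
  (w (r) (r)) = w(2, 2) = 3
  r = 2
  r = 2
  m = 4
  (f (r) (r) (m)) = f(2, 2, 4) = 0
  m = 4
  r = 2
  (p (m) (r)) = p(4, 2) = 4
  (f (w (r) (r)) (f (r) (r) (m)) (p (m) (r))) = f(3, 0, 4) = 4
  m = 4
  r = 2
  (p (m) (r)) = p(4, 2) = 4
  r = 2
  r = 2
  m = 4
  (f (r) (r) (m)) = f(2, 2, 4) = 0
  (p (p (m) (r)) (f (r) (r) (m))) = p(4, 0) = 1
  (f (w (f (r) (r) (m)) (f (r) (r) (m))) (f (w (r) (r)) (f (r) (r) (m)) (p (m) (r))) (p (p (m) (r)) (f (r) (r) (m)))) = f(2, 4, 1) = 3
  m = 4
  (f (w (f (f (r) (r) (m)) (w (r) (r)) (p (m) (r))) (w (w (r) (r)) (f (r) (r) (m)))) (f (w (f (r) (r) (m)) (f (r) (r) (m))) (f (w (r) (r)) (f (r) (r) (m)) (p (m) (r))) (p (p (m) (r)) (f (r) (r) (m)))) (m)) = f(4, 3, 4) = 2
  (p (m) (f (w (f (f (r) (r) (m)) (w (r) (r)) (p (m) (r))) (w (w (r) (r)) (f (r) (r) (m)))) (f (w (f (r) (r) (m)) (f (r) (r) (m))) (f (w (r) (r)) (f (r) (r) (m)) (p (m) (r))) (p (p (m) (r)) (f (r) (r) (m)))) (m))) = p(4, 2) = 4

value = 4


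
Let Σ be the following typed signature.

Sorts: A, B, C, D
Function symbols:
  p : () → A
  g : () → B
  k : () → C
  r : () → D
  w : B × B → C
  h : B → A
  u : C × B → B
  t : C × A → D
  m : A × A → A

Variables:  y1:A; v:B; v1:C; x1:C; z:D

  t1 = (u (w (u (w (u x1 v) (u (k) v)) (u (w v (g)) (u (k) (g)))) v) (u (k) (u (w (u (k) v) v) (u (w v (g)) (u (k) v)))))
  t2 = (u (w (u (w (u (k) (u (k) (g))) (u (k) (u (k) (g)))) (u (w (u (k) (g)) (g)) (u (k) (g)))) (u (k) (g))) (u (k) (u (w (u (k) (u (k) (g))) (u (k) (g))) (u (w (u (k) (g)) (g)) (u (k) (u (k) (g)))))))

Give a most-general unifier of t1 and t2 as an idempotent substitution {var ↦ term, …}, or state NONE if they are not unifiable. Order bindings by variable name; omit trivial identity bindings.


{v ↦ (u (k) (g)), x1 ↦ (k)}


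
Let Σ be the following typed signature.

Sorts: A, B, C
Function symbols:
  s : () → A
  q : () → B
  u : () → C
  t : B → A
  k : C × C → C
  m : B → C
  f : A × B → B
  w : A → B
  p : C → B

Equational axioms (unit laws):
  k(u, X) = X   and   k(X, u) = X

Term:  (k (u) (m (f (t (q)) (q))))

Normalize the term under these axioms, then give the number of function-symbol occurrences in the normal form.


size = 5

1. (k (u) (m (f (t (q)) (q))))  →  (m (f (t (q)) (q)))
normal form: (m (f (t (q)) (q)))


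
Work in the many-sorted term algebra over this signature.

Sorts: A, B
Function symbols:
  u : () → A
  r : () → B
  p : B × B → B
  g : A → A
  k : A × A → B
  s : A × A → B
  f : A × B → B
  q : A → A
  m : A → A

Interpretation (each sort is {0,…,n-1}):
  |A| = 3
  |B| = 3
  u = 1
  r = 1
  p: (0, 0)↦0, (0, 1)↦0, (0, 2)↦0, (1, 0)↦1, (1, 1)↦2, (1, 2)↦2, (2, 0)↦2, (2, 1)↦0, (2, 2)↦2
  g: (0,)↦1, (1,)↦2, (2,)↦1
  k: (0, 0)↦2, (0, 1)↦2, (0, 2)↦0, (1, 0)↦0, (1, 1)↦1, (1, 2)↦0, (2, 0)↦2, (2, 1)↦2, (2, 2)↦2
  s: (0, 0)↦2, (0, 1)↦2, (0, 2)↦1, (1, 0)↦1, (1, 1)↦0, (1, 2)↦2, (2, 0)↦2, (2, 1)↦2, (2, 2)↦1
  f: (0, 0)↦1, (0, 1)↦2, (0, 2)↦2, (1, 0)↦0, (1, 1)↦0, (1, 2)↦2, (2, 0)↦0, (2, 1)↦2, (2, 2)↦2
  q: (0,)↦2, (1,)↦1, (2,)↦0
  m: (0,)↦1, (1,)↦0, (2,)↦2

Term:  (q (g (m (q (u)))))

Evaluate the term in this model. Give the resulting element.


  u = 1
  (q (u)) = q(1,) = 1
  (m (q (u))) = m(1,) = 0
  (g (m (q (u)))) = g(0,) = 1
  (q (g (m (q (u))))) = q(1,) = 1

value = 1


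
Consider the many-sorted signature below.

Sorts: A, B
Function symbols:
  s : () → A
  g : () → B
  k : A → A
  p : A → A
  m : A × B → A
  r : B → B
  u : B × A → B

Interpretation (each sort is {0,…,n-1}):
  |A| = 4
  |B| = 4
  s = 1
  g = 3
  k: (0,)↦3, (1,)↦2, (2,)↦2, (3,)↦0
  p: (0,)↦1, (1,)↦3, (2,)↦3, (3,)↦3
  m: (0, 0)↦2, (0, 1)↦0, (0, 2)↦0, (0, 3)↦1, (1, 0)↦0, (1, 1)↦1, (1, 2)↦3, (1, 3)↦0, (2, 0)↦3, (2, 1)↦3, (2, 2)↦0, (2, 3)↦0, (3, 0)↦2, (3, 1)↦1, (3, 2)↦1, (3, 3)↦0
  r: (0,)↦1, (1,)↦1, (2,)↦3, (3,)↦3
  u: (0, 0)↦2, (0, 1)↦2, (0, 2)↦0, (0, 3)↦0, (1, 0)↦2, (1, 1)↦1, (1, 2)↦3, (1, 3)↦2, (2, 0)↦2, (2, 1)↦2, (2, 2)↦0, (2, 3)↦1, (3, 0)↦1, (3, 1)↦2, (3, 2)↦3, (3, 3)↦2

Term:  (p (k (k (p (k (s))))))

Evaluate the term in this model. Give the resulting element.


  s = 1
  (k (s)) = k(1,) = 2
  (p (k (s))) = p(2,) = 3
  (k (p (k (s)))) = k(3,) = 0
  (k (k (p (k (s))))) = k(0,) = 3
  (p (k (k (p (k (s)))))) = p(3,) = 3

value = 3


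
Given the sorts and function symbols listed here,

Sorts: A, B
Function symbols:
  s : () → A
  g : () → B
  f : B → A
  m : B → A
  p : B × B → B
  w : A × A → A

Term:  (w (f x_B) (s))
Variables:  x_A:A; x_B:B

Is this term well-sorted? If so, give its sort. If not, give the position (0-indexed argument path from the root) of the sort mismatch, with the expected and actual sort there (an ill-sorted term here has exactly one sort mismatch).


well-sorted; sort = A

    x_B : B
  (f x_B) : A
  (s) : A
(w (f x_B) (s)) : A


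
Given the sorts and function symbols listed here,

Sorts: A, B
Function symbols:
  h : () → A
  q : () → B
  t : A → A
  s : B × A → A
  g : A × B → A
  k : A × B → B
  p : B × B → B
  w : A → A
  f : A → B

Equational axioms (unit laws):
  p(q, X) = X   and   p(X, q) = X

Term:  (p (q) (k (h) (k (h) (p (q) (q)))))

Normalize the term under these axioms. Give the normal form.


normal form = (k (h) (k (h) (q)))

1. (p (q) (k (h) (k (h) (p (q) (q)))))  →  (k (h) (k (h) (p (q) (q))))
2. (k (h) (k (h) (p (q) (q))))  →  (k (h) (k (h) (q)))


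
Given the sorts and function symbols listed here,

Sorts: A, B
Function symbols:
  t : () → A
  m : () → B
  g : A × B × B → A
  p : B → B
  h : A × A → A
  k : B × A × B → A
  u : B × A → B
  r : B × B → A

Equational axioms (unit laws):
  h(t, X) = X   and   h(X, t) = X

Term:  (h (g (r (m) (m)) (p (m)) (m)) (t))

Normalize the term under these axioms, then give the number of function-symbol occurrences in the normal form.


1. (h (g (r (m) (m)) (p (m)) (m)) (t))  →  (g (r (m) (m)) (p (m)) (m))
normal form: (g (r (m) (m)) (p (m)) (m))

size = 7


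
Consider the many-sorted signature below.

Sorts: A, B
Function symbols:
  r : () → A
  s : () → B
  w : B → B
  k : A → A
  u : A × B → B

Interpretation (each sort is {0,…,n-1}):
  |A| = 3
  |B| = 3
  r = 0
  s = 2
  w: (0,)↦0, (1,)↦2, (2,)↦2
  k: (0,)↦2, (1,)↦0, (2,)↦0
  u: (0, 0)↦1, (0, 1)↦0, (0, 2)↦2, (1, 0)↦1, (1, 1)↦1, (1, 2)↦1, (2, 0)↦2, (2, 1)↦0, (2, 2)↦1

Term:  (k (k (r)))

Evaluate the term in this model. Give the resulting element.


  r = 0
  (k (r)) = k(0,) = 2
  (k (k (r))) = k(2,) = 0

value = 0


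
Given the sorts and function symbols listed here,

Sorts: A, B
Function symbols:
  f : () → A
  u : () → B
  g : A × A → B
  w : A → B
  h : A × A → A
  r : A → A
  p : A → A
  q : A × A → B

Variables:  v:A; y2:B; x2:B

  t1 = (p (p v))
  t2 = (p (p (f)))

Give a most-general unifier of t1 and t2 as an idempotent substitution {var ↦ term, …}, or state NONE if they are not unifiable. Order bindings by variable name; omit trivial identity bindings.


{v ↦ (f)}


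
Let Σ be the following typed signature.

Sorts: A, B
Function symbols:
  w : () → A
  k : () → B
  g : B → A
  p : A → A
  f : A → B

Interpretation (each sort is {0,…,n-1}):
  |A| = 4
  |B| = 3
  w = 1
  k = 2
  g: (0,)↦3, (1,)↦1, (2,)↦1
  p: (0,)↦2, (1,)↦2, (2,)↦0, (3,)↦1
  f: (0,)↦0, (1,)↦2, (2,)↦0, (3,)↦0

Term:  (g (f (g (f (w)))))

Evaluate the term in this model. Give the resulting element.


value = 1

  w = 1
  (f (w)) = f(1,) = 2
  (g (f (w))) = g(2,) = 1
  (f (g (f (w)))) = f(1,) = 2
  (g (f (g (f (w))))) = g(2,) = 1
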